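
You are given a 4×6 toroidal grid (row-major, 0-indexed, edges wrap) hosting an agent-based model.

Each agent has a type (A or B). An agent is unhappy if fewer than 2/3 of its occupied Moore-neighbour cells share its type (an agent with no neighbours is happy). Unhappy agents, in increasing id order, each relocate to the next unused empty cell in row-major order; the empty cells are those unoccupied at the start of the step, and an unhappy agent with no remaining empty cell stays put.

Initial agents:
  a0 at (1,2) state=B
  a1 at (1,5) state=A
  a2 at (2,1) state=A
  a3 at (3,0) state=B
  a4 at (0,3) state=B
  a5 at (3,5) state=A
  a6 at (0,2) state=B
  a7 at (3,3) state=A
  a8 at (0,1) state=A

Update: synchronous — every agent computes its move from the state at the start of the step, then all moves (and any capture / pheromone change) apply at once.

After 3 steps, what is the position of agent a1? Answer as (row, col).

(0, 2)

t=1: a0@(0,0):B a1@(1,5):A a2@(0,4):A a3@(0,5):B a4@(0,3):B a5@(1,0):A a6@(1,1):B a7@(1,3):A a8@(1,4):A
t=2: a0@(0,1):B a1@(0,2):A a2@(1,2):A a3@(2,0):B a4@(2,1):B a5@(2,2):A a6@(2,3):B a7@(1,3):A a8@(2,4):A
t=3: a0@(0,0):B a1@(0,2):A a2@(0,3):A a3@(2,0):B a4@(0,4):B a5@(0,5):A a6@(1,0):B a7@(1,3):A a8@(1,1):A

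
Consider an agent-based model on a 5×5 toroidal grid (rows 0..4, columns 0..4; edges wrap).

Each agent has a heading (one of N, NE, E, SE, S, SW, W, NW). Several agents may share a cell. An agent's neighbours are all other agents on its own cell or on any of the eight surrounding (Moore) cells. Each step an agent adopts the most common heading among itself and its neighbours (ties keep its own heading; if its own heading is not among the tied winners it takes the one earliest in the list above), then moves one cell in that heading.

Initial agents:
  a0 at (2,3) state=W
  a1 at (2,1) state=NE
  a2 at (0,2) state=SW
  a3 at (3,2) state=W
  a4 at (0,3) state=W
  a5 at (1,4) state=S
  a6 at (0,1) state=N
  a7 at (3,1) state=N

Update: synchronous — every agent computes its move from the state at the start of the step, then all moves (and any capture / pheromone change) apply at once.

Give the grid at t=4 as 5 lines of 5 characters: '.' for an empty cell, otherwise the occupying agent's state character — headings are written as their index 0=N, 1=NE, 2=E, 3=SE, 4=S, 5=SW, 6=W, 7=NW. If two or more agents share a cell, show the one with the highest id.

t=1: a0@(2,2):W a1@(1,2):NE a2@(1,1):SW a3@(3,1):W a4@(0,2):W a5@(1,3):W a6@(4,1):N a7@(2,1):N
t=2: a0@(2,1):W a1@(1,1):W a2@(1,0):W a3@(3,0):W a4@(0,1):W a5@(1,2):W a6@(4,0):W a7@(2,0):W
t=3: a0@(2,0):W a1@(1,0):W a2@(1,4):W a3@(3,4):W a4@(0,0):W a5@(1,1):W a6@(4,4):W a7@(2,4):W
t=4: a0@(2,4):W a1@(1,4):W a2@(1,3):W a3@(3,3):W a4@(0,4):W a5@(1,0):W a6@(4,3):W a7@(2,3):W

....6
6..66
...66
...6.
...6.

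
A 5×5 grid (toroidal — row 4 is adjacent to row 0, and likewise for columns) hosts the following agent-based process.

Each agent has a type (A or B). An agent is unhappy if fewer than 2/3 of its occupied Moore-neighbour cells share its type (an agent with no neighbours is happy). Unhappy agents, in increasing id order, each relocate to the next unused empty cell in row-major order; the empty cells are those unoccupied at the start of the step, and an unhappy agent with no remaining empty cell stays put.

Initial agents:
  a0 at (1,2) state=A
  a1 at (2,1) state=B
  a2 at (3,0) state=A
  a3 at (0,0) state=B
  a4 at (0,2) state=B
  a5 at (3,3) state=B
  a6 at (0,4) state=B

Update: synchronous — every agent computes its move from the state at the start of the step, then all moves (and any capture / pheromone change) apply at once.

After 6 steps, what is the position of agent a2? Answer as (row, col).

t=1: a0@(0,1):A a1@(0,3):B a2@(1,0):A a3@(0,0):B a4@(1,1):B a5@(3,3):B a6@(0,4):B
t=2: a0@(0,2):A a1@(0,3):B a2@(1,2):A a3@(1,3):B a4@(1,4):B a5@(3,3):B a6@(0,4):B
t=3: a0@(0,0):A a1@(0,1):B a2@(1,0):A a3@(1,1):B a4@(1,4):B a5@(3,3):B a6@(0,4):B
t=4: a0@(0,2):A a1@(0,3):B a2@(1,2):A a3@(1,3):B a4@(2,0):B a5@(3,3):B a6@(2,1):B
t=5: a0@(0,0):A a1@(0,1):B a2@(0,4):A a3@(1,0):B a4@(2,0):B a5@(3,3):B a6@(1,1):B
t=6: a0@(0,2):A a1@(0,1):B a2@(0,3):A a3@(1,2):B a4@(2,0):B a5@(3,3):B a6@(1,1):B

(0, 3)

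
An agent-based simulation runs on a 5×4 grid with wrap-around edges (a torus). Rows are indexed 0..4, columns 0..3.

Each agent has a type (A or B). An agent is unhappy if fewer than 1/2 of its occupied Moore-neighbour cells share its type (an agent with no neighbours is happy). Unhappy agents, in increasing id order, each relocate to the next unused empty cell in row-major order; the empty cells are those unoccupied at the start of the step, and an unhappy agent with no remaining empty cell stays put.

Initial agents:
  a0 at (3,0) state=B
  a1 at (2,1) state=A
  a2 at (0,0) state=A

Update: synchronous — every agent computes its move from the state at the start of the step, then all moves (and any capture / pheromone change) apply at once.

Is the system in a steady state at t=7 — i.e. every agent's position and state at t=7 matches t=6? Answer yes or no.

t=1: a0@(0,1):B a1@(0,2):A a2@(0,0):A
t=2: a0@(0,3):B a1@(1,0):A a2@(1,1):A
t=3: a0@(0,0):B a1@(1,0):A a2@(1,1):A
t=4: a0@(0,1):B a1@(1,0):A a2@(1,1):A
t=5: a0@(0,0):B a1@(1,0):A a2@(1,1):A
t=6: a0@(0,1):B a1@(1,0):A a2@(1,1):A
t=7: a0@(0,0):B a1@(1,0):A a2@(1,1):A

no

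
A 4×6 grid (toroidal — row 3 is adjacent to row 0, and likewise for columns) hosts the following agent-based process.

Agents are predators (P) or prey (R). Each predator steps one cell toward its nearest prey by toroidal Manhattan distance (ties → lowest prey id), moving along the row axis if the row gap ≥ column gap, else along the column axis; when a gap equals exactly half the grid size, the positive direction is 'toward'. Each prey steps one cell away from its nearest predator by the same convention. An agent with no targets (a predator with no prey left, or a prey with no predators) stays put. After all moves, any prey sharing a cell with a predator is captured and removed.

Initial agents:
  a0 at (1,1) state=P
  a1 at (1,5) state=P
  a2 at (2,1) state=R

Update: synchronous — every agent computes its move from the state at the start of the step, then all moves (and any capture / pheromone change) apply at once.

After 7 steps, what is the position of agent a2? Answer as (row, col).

(1, 1)

t=1: a0@(2,1):P a1@(1,0):P a2@(3,1):R
t=2: a0@(3,1):P a1@(2,0):P a2@(0,1):R
t=3: a0@(0,1):P a1@(3,0):P a2@(1,1):R
t=4: a0@(1,1):P a1@(0,0):P a2@(2,1):R
t=5: a0@(2,1):P a1@(1,0):P a2@(3,1):R
t=6: a0@(3,1):P a1@(2,0):P a2@(0,1):R
t=7: a0@(0,1):P a1@(3,0):P a2@(1,1):R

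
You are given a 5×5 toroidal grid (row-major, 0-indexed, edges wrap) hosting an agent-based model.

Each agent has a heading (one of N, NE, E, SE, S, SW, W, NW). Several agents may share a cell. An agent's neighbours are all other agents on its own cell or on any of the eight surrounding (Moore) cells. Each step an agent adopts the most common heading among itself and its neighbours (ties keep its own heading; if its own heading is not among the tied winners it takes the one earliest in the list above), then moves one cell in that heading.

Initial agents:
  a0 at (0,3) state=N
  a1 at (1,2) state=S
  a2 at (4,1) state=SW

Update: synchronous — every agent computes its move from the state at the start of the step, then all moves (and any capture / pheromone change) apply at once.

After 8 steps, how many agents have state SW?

t=1: a0@(4,3):N a1@(2,2):S a2@(0,0):SW
t=2: a0@(3,3):N a1@(3,2):S a2@(1,4):SW
t=3: a0@(2,3):N a1@(4,2):S a2@(2,3):SW
t=4: a0@(1,3):N a1@(0,2):S a2@(3,2):SW
t=5: a0@(0,3):N a1@(1,2):S a2@(4,1):SW
t=6: a0@(4,3):N a1@(2,2):S a2@(0,0):SW
t=7: a0@(3,3):N a1@(3,2):S a2@(1,4):SW
t=8: a0@(2,3):N a1@(4,2):S a2@(2,3):SW

1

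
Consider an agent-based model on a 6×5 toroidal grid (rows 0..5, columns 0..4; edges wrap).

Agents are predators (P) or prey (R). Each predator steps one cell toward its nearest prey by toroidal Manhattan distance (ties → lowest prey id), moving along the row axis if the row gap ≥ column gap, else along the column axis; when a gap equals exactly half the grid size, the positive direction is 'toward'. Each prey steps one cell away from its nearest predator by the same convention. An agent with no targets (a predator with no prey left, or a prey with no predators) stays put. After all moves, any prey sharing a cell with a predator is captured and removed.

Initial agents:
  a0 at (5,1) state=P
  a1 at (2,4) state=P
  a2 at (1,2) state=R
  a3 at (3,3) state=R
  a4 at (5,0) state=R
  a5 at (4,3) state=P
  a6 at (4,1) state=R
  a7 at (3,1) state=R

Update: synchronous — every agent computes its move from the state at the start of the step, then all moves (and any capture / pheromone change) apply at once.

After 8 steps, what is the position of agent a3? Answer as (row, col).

t=1: a0@(5,0):P a1@(3,4):P a2@(2,2):R a3@(2,3):R a4@(5,4):R a5@(3,3):P a6@(3,1):R a7@(2,1):R
t=2: a0@(5,4):P a1@(2,4):P a2@(1,2):R a3@(1,3):R a4@(5,3):R a5@(2,3):P a6@(3,2):R a7@(2,2):R
t=3: a0@(5,3):P a1@(1,4):P a2@(0,2):R a3@(0,3):R a4@(5,2):R a5@(1,3):P a6@(4,2):R a7@(2,1):R
t=4: a0@(0,3):P a1@(0,4):P a2@(1,2):R a3@(1,3):R a4@(5,1):R a5@(0,3):P a6@(3,2):R a7@(2,2):R
t=5: a0@(1,3):P a1@(1,4):P a2@(2,2):R a3@(2,3):R a4@(5,0):R a5@(1,3):P a6@(2,2):R a7@(3,2):R
t=6: a0@(2,3):P a1@(2,4):P a2@(3,2):R a3@(3,3):R a4@(4,0):R a5@(2,3):P a6@(3,2):R a7@(4,2):R
t=7: a0@(3,3):P a1@(3,4):P a2@(4,2):R a3@(4,3):R a4@(5,0):R a5@(3,3):P a6@(4,2):R a7@(5,2):R
t=8: a0@(4,3):P a1@(4,4):P a2@(5,2):R a3@(5,3):R a4@(0,0):R a5@(4,3):P a6@(5,2):R a7@(0,2):R

(5, 3)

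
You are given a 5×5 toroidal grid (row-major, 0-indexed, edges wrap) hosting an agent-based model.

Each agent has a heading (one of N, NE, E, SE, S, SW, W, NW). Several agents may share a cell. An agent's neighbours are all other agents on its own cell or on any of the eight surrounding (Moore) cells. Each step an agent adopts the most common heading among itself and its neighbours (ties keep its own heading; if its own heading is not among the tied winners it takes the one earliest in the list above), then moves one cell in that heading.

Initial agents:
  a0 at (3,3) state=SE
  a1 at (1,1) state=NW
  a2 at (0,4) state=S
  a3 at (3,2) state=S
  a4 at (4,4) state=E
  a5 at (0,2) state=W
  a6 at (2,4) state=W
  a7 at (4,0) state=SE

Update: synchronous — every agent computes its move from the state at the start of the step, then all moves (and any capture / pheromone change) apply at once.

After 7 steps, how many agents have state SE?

t=1: a0@(4,4):SE a1@(0,0):NW a2@(1,4):S a3@(4,2):S a4@(0,0):SE a5@(0,1):W a6@(2,3):W a7@(0,1):SE
t=2: a0@(0,0):SE a1@(1,1):SE a2@(2,4):S a3@(0,2):S a4@(1,1):SE a5@(1,2):SE a6@(2,2):W a7@(1,2):SE
t=3: a0@(1,1):SE a1@(2,2):SE a2@(3,4):S a3@(1,3):SE a4@(2,2):SE a5@(2,3):SE a6@(3,3):SE a7@(2,3):SE
t=4: a0@(2,2):SE a1@(3,3):SE a2@(4,0):SE a3@(2,4):SE a4@(3,3):SE a5@(3,4):SE a6@(4,4):SE a7@(3,4):SE
t=5: a0@(3,3):SE a1@(4,4):SE a2@(0,1):SE a3@(3,0):SE a4@(4,4):SE a5@(4,0):SE a6@(0,0):SE a7@(4,0):SE
t=6: a0@(4,4):SE a1@(0,0):SE a2@(1,2):SE a3@(4,1):SE a4@(0,0):SE a5@(0,1):SE a6@(1,1):SE a7@(0,1):SE
t=7: a0@(0,0):SE a1@(1,1):SE a2@(2,3):SE a3@(0,2):SE a4@(1,1):SE a5@(1,2):SE a6@(2,2):SE a7@(1,2):SE

8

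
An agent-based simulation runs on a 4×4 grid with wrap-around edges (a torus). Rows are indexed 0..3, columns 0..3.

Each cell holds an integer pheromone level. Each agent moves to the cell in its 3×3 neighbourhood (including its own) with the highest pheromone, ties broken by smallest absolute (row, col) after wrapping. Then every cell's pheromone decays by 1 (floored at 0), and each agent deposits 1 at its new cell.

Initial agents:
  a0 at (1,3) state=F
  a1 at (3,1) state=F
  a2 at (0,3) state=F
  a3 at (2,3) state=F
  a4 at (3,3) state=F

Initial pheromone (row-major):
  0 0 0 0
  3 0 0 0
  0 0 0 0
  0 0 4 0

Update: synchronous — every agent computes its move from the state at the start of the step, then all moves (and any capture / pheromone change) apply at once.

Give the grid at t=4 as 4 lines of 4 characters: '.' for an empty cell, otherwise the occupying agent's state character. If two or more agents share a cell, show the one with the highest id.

t=1: a0@(1,0) a1@(3,2) a2@(3,2) a3@(3,2) a4@(3,2) | pheromone: 0 0 0 0 / 3 0 0 0 / 0 0 0 0 / 0 0 7 0
t=2: a0@(1,0) a1@(3,2) a2@(3,2) a3@(3,2) a4@(3,2) | pheromone: 0 0 0 0 / 3 0 0 0 / 0 0 0 0 / 0 0 10 0
t=3: a0@(1,0) a1@(3,2) a2@(3,2) a3@(3,2) a4@(3,2) | pheromone: 0 0 0 0 / 3 0 0 0 / 0 0 0 0 / 0 0 13 0
t=4: a0@(1,0) a1@(3,2) a2@(3,2) a3@(3,2) a4@(3,2) | pheromone: 0 0 0 0 / 3 0 0 0 / 0 0 0 0 / 0 0 16 0

....
F...
....
..F.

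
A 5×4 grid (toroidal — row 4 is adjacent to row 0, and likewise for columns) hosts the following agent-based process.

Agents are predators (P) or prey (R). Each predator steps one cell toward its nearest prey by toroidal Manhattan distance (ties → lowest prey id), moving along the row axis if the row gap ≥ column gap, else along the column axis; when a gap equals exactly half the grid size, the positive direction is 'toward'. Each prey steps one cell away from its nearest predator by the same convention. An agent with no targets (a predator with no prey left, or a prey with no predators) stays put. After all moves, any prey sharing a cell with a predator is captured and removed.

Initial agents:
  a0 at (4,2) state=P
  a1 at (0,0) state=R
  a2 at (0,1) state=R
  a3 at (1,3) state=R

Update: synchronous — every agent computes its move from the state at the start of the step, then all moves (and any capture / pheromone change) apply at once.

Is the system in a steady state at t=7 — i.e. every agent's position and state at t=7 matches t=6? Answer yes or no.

no

t=1: a0@(0,2):P a1@(0,3):R a2@(1,1):R a3@(2,3):R
t=2: a0@(0,3):P a1@(0,0):R a2@(2,1):R a3@(3,3):R
t=3: a0@(0,0):P a1@(0,1):R a2@(3,1):R a3@(2,3):R
t=4: a0@(0,1):P a1@(0,2):R a2@(2,1):R a3@(3,3):R
t=5: a0@(0,2):P a1@(0,3):R a2@(3,1):R a3@(2,3):R
t=6: a0@(0,3):P a1@(0,0):R a2@(2,1):R a3@(3,3):R
t=7: a0@(0,0):P a1@(0,1):R a2@(3,1):R a3@(2,3):R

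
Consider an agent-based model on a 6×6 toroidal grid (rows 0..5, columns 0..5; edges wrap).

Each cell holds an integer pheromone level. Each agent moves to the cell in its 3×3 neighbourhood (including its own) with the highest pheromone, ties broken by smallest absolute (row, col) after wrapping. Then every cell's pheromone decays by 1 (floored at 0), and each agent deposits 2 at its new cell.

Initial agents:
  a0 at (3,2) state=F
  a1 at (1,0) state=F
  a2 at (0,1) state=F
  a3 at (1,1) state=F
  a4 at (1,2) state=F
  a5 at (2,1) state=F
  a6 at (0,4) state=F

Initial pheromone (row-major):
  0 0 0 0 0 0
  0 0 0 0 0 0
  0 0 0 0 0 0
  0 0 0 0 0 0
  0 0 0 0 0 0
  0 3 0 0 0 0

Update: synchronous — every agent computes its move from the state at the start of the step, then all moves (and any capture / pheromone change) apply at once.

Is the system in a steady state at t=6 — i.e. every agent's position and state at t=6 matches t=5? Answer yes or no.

t=1: a0@(2,1) a1@(0,0) a2@(5,1) a3@(0,0) a4@(0,1) a5@(1,0) a6@(0,3) | pheromone: 4 2 0 2 0 0 / 2 0 0 0 0 0 / 0 2 0 0 0 0 / 0 0 0 0 0 0 / 0 0 0 0 0 0 / 0 4 0 0 0 0
t=2: a0@(1,0) a1@(0,0) a2@(0,0) a3@(0,0) a4@(0,0) a5@(0,0) a6@(0,3) | pheromone: 13 1 0 3 0 0 / 3 0 0 0 0 0 / 0 1 0 0 0 0 / 0 0 0 0 0 0 / 0 0 0 0 0 0 / 0 3 0 0 0 0
t=3: a0@(0,0) a1@(0,0) a2@(0,0) a3@(0,0) a4@(0,0) a5@(0,0) a6@(0,3) | pheromone: 24 0 0 4 0 0 / 2 0 0 0 0 0 / 0 0 0 0 0 0 / 0 0 0 0 0 0 / 0 0 0 0 0 0 / 0 2 0 0 0 0
t=4: a0@(0,0) a1@(0,0) a2@(0,0) a3@(0,0) a4@(0,0) a5@(0,0) a6@(0,3) | pheromone: 35 0 0 5 0 0 / 1 0 0 0 0 0 / 0 0 0 0 0 0 / 0 0 0 0 0 0 / 0 0 0 0 0 0 / 0 1 0 0 0 0
t=5: a0@(0,0) a1@(0,0) a2@(0,0) a3@(0,0) a4@(0,0) a5@(0,0) a6@(0,3) | pheromone: 46 0 0 6 0 0 / 0 0 0 0 0 0 / 0 0 0 0 0 0 / 0 0 0 0 0 0 / 0 0 0 0 0 0 / 0 0 0 0 0 0
t=6: a0@(0,0) a1@(0,0) a2@(0,0) a3@(0,0) a4@(0,0) a5@(0,0) a6@(0,3) | pheromone: 57 0 0 7 0 0 / 0 0 0 0 0 0 / 0 0 0 0 0 0 / 0 0 0 0 0 0 / 0 0 0 0 0 0 / 0 0 0 0 0 0

yes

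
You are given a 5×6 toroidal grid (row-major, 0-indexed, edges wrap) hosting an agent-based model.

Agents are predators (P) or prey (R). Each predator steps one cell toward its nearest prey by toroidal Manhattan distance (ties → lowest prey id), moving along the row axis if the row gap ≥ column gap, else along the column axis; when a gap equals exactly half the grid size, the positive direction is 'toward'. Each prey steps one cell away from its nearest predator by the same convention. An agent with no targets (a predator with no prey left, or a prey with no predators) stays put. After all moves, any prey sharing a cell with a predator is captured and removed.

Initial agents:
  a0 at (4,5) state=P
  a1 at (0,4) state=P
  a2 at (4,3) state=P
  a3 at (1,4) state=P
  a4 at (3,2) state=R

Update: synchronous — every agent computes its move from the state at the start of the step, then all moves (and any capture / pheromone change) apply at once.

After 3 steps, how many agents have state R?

t=1: a0@(4,0):P a1@(4,4):P a2@(3,3):P a3@(2,4):P a4@(2,2):R
t=2: a0@(3,0):P a1@(3,4):P a2@(2,3):P a3@(2,3):P a4@(1,2):R
t=3: a0@(2,0):P a1@(2,4):P a2@(1,3):P a3@(1,3):P a4@(0,2):R

1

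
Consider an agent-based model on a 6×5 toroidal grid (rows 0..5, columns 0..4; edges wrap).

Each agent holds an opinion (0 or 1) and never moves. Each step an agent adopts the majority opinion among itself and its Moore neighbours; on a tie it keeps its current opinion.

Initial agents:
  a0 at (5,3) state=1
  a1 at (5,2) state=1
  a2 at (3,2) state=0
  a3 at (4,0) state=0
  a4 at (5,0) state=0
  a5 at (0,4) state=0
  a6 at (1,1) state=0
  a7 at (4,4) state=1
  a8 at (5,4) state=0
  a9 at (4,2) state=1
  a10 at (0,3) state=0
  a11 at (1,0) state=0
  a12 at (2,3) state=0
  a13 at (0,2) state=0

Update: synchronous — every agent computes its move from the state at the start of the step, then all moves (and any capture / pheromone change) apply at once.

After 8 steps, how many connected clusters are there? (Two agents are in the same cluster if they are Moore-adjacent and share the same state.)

1

t=1: a0@(5,3):1 a1@(5,2):1 a2@(3,2):0 a3@(4,0):0 a4@(5,0):0 a5@(0,4):0 a6@(1,1):0 a7@(4,4):0 a8@(5,4):0 a9@(4,2):1 a10@(0,3):0 a11@(1,0):0 a12@(2,3):0 a13@(0,2):0
t=2: a0@(5,3):0 a1@(5,2):1 a2@(3,2):0 a3@(4,0):0 a4@(5,0):0 a5@(0,4):0 a6@(1,1):0 a7@(4,4):0 a8@(5,4):0 a9@(4,2):1 a10@(0,3):0 a11@(1,0):0 a12@(2,3):0 a13@(0,2):0
t=3: a0@(5,3):0 a1@(5,2):0 a2@(3,2):0 a3@(4,0):0 a4@(5,0):0 a5@(0,4):0 a6@(1,1):0 a7@(4,4):0 a8@(5,4):0 a9@(4,2):1 a10@(0,3):0 a11@(1,0):0 a12@(2,3):0 a13@(0,2):0
t=4: a0@(5,3):0 a1@(5,2):0 a2@(3,2):0 a3@(4,0):0 a4@(5,0):0 a5@(0,4):0 a6@(1,1):0 a7@(4,4):0 a8@(5,4):0 a9@(4,2):0 a10@(0,3):0 a11@(1,0):0 a12@(2,3):0 a13@(0,2):0
t=5: (unchanged — steady state)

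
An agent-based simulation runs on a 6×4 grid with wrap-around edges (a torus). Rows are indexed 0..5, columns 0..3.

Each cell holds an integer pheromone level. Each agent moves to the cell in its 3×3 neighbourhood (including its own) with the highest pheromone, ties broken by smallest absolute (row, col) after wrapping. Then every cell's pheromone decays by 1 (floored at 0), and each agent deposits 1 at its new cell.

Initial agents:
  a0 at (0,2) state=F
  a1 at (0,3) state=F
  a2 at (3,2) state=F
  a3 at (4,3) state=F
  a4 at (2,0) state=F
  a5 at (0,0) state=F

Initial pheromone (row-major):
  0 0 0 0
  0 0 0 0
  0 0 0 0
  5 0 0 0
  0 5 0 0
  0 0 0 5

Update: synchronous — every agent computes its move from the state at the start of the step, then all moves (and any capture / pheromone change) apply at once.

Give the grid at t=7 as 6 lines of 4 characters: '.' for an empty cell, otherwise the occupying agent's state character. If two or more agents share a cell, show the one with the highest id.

t=1: a0@(5,3) a1@(5,3) a2@(4,1) a3@(3,0) a4@(3,0) a5@(5,3) | pheromone: 0 0 0 0 / 0 0 0 0 / 0 0 0 0 / 6 0 0 0 / 0 5 0 0 / 0 0 0 7
t=2: a0@(5,3) a1@(5,3) a2@(3,0) a3@(3,0) a4@(3,0) a5@(5,3) | pheromone: 0 0 0 0 / 0 0 0 0 / 0 0 0 0 / 8 0 0 0 / 0 4 0 0 / 0 0 0 9
t=3: a0@(5,3) a1@(5,3) a2@(3,0) a3@(3,0) a4@(3,0) a5@(5,3) | pheromone: 0 0 0 0 / 0 0 0 0 / 0 0 0 0 / 10 0 0 0 / 0 3 0 0 / 0 0 0 11
t=4: a0@(5,3) a1@(5,3) a2@(3,0) a3@(3,0) a4@(3,0) a5@(5,3) | pheromone: 0 0 0 0 / 0 0 0 0 / 0 0 0 0 / 12 0 0 0 / 0 2 0 0 / 0 0 0 13
t=5: a0@(5,3) a1@(5,3) a2@(3,0) a3@(3,0) a4@(3,0) a5@(5,3) | pheromone: 0 0 0 0 / 0 0 0 0 / 0 0 0 0 / 14 0 0 0 / 0 1 0 0 / 0 0 0 15
t=6: a0@(5,3) a1@(5,3) a2@(3,0) a3@(3,0) a4@(3,0) a5@(5,3) | pheromone: 0 0 0 0 / 0 0 0 0 / 0 0 0 0 / 16 0 0 0 / 0 0 0 0 / 0 0 0 17
t=7: a0@(5,3) a1@(5,3) a2@(3,0) a3@(3,0) a4@(3,0) a5@(5,3) | pheromone: 0 0 0 0 / 0 0 0 0 / 0 0 0 0 / 18 0 0 0 / 0 0 0 0 / 0 0 0 19

....
....
....
F...
....
...F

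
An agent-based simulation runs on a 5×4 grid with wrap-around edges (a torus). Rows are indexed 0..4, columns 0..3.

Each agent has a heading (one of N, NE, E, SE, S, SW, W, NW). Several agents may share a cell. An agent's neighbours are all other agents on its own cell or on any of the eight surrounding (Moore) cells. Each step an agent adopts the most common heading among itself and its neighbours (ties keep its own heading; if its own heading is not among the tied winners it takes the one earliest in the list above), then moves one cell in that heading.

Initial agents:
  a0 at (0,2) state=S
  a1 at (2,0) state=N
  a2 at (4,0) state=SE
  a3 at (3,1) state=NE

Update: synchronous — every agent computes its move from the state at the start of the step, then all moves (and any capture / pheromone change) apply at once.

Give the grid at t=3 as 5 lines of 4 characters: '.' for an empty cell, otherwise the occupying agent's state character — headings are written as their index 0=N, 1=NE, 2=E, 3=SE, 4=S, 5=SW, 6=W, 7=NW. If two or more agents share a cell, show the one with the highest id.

1...
....
...3
..4.
0...

t=1: a0@(1,2):S a1@(1,0):N a2@(0,1):SE a3@(2,2):NE
t=2: a0@(2,2):S a1@(0,0):N a2@(1,2):SE a3@(1,3):NE
t=3: a0@(3,2):S a1@(4,0):N a2@(2,3):SE a3@(0,0):NE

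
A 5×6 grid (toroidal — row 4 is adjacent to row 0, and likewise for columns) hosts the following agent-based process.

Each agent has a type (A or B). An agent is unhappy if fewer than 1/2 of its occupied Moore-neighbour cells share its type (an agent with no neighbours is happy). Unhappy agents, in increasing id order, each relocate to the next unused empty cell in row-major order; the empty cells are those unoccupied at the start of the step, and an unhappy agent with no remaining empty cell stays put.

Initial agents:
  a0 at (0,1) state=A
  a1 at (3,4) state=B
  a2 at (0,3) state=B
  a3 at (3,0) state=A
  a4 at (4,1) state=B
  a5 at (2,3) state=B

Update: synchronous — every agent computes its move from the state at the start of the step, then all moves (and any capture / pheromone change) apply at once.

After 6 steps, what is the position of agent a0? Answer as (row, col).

(0, 0)

t=1: a0@(0,0):A a1@(3,4):B a2@(0,3):B a3@(0,2):A a4@(0,4):B a5@(2,3):B
t=2: a0@(0,0):A a1@(3,4):B a2@(0,3):B a3@(0,1):A a4@(0,4):B a5@(2,3):B
t=3: (unchanged — steady state)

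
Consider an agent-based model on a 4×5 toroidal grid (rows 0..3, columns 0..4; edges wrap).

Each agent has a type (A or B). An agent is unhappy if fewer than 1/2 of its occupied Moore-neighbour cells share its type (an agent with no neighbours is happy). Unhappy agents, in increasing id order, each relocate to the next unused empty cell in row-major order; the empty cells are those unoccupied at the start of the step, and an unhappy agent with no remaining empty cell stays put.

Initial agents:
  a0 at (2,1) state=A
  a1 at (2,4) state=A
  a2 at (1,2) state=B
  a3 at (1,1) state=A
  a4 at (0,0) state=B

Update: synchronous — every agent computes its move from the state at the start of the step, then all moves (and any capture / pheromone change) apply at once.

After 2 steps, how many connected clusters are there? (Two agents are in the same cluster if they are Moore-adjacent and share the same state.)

4

t=1: a0@(2,1):A a1@(2,4):A a2@(0,1):B a3@(0,2):A a4@(0,3):B
t=2: a0@(2,1):A a1@(2,4):A a2@(0,0):B a3@(0,4):A a4@(1,0):B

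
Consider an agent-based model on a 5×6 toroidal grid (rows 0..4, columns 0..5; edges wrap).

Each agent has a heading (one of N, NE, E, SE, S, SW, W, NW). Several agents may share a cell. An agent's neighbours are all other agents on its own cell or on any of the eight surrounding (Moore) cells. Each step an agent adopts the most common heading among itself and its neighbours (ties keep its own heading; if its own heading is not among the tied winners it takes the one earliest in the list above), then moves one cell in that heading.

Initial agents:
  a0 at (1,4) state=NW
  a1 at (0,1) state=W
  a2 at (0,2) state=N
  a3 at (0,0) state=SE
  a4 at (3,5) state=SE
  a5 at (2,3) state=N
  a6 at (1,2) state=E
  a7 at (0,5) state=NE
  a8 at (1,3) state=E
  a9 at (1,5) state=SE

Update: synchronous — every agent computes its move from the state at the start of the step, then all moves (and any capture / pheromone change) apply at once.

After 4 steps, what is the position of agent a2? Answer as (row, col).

t=1: a0@(0,3):NW a1@(0,0):W a2@(0,3):E a3@(1,1):SE a4@(4,0):SE a5@(2,4):E a6@(1,3):E a7@(1,0):SE a8@(1,4):E a9@(2,0):SE
t=2: a0@(0,4):E a1@(1,1):SE a2@(0,4):E a3@(2,2):SE a4@(0,1):SE a5@(2,5):E a6@(1,4):E a7@(2,1):SE a8@(1,5):E a9@(3,1):SE
t=3: a0@(0,5):E a1@(2,2):SE a2@(0,5):E a3@(3,3):SE a4@(1,2):SE a5@(2,0):E a6@(1,5):E a7@(3,2):SE a8@(1,0):E a9@(4,2):SE
t=4: a0@(0,0):E a1@(3,3):SE a2@(0,0):E a3@(4,4):SE a4@(2,3):SE a5@(2,1):E a6@(1,0):E a7@(4,3):SE a8@(1,1):E a9@(0,3):SE

(0, 0)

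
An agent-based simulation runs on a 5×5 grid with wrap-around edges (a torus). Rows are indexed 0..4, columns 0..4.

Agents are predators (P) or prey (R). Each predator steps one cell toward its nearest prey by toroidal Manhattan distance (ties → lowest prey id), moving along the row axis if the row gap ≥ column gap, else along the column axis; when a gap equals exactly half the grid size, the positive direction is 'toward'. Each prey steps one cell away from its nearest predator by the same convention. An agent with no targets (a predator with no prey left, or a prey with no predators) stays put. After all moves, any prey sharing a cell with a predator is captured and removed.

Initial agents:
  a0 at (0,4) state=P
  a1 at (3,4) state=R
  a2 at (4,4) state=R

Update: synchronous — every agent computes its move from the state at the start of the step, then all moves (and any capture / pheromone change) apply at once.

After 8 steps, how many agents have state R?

t=1: a0@(4,4):P a1@(2,4):R a2@(3,4):R
t=2: a0@(3,4):P a1@(1,4):R a2@(2,4):R
t=3: a0@(2,4):P a1@(0,4):R a2@(1,4):R
t=4: a0@(1,4):P a1@(4,4):R a2@(0,4):R
t=5: a0@(0,4):P a1@(3,4):R a2@(4,4):R
t=6: a0@(4,4):P a1@(2,4):R a2@(3,4):R
t=7: a0@(3,4):P a1@(1,4):R a2@(2,4):R
t=8: a0@(2,4):P a1@(0,4):R a2@(1,4):R

2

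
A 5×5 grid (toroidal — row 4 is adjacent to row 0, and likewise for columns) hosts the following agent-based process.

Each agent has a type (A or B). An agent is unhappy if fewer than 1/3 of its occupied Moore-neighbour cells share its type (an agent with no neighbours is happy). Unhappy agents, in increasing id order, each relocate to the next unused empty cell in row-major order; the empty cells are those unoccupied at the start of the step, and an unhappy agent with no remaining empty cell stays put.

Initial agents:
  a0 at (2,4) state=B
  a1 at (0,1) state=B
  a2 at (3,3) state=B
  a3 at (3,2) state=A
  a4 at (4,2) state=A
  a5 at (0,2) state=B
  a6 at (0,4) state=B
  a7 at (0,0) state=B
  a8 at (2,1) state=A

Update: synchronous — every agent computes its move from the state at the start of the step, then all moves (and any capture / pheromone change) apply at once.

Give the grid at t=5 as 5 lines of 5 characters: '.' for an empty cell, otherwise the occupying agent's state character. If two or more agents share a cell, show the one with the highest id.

BBBAB
.....
.A..B
..AB.
.....

t=1: a0@(2,4):B a1@(0,1):B a2@(3,3):B a3@(3,2):A a4@(0,3):A a5@(0,2):B a6@(0,4):B a7@(0,0):B a8@(2,1):A
t=2: a0@(2,4):B a1@(0,1):B a2@(3,3):B a3@(3,2):A a4@(1,0):A a5@(0,2):B a6@(0,4):B a7@(0,0):B a8@(2,1):A
t=3: a0@(2,4):B a1@(0,1):B a2@(3,3):B a3@(3,2):A a4@(0,3):A a5@(0,2):B a6@(0,4):B a7@(0,0):B a8@(2,1):A
t=4: a0@(2,4):B a1@(0,1):B a2@(3,3):B a3@(3,2):A a4@(1,0):A a5@(0,2):B a6@(0,4):B a7@(0,0):B a8@(2,1):A
t=5: a0@(2,4):B a1@(0,1):B a2@(3,3):B a3@(3,2):A a4@(0,3):A a5@(0,2):B a6@(0,4):B a7@(0,0):B a8@(2,1):A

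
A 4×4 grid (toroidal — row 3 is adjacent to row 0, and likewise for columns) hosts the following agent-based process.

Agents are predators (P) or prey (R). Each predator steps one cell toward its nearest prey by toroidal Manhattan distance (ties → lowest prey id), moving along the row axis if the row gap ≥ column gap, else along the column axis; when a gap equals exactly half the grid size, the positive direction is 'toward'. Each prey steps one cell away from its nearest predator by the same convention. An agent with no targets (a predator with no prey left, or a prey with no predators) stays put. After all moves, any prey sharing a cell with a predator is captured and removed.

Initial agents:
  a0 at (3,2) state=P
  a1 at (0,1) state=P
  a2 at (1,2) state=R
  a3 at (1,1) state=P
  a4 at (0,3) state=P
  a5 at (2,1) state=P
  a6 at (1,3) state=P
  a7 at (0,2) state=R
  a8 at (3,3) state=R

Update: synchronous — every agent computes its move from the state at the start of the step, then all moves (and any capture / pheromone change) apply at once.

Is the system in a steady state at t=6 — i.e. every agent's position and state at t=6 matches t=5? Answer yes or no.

t=1: a0@(0,2):P a1@(0,2):P a2@(1,3):R a3@(1,2):P a4@(0,2):P a5@(1,1):P a6@(1,2):P a8@(3,0):R
t=2: a0@(1,2):P a1@(1,2):P a2@(1,0):R a3@(1,3):P a4@(1,2):P a5@(1,2):P a6@(1,3):P a8@(3,3):R
t=3: a0@(1,3):P a1@(1,3):P a2@(1,1):R a3@(1,0):P a4@(1,3):P a5@(1,3):P a6@(1,0):P a8@(2,3):R
t=4: a0@(2,3):P a1@(2,3):P a2@(1,2):R a3@(1,1):P a4@(2,3):P a5@(2,3):P a6@(1,1):P a8@(3,3):R
t=5: a0@(3,3):P a1@(3,3):P a2@(1,3):R a3@(1,2):P a4@(3,3):P a5@(3,3):P a6@(1,2):P a8@(0,3):R
t=6: a0@(0,3):P a1@(0,3):P a2@(1,0):R a3@(1,3):P a4@(0,3):P a5@(0,3):P a6@(1,3):P

no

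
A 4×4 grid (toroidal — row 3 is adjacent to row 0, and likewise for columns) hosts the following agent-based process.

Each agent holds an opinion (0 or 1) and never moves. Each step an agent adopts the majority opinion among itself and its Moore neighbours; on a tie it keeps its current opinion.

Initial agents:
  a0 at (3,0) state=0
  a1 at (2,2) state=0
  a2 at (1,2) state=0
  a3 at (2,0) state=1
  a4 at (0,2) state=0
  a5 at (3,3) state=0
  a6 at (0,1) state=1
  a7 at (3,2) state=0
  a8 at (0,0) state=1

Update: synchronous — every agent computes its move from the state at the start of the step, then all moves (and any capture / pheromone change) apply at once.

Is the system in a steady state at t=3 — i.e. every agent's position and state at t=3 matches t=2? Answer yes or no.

t=1: a0@(3,0):1 a1@(2,2):0 a2@(1,2):0 a3@(2,0):0 a4@(0,2):0 a5@(3,3):0 a6@(0,1):0 a7@(3,2):0 a8@(0,0):1
t=2: a0@(3,0):0 a1@(2,2):0 a2@(1,2):0 a3@(2,0):0 a4@(0,2):0 a5@(3,3):0 a6@(0,1):0 a7@(3,2):0 a8@(0,0):1
t=3: a0@(3,0):0 a1@(2,2):0 a2@(1,2):0 a3@(2,0):0 a4@(0,2):0 a5@(3,3):0 a6@(0,1):0 a7@(3,2):0 a8@(0,0):0

no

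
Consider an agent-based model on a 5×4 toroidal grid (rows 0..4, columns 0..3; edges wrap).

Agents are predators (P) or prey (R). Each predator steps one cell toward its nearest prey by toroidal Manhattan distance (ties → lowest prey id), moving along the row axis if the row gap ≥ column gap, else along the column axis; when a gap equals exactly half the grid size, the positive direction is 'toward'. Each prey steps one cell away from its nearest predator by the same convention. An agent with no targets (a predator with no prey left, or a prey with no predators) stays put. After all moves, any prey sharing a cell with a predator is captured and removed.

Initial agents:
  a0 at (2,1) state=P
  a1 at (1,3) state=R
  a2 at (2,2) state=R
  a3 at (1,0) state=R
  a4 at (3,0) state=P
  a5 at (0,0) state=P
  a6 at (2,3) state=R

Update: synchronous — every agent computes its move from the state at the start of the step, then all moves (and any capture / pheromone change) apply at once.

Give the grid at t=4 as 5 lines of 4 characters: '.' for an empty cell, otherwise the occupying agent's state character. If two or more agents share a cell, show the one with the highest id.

t=1: a0@(2,2):P a1@(2,3):R a2@(2,3):R a4@(2,0):P a5@(1,0):P
t=2: a0@(2,3):P a4@(2,3):P a5@(2,0):P
t=3: (unchanged — steady state)

....
....
P..P
....
....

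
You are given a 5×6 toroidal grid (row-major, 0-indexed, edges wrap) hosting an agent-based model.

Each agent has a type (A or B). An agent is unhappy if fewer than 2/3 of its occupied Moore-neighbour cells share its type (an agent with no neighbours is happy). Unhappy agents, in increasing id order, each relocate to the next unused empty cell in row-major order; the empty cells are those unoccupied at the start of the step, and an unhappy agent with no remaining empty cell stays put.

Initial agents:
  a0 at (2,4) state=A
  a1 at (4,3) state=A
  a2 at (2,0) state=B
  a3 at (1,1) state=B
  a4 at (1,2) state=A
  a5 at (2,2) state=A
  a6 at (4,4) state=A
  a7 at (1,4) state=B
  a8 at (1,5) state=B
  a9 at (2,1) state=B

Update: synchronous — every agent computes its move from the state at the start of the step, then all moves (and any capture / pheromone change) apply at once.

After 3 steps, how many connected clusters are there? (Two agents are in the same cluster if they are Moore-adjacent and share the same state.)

5

t=1: a0@(0,0):A a1@(4,3):A a2@(2,0):B a3@(0,1):B a4@(0,2):A a5@(0,3):A a6@(4,4):A a7@(0,4):B a8@(1,5):B a9@(0,5):B
t=2: a0@(1,0):A a1@(4,3):A a2@(2,0):B a3@(1,1):B a4@(0,2):A a5@(0,3):A a6@(1,2):A a7@(1,3):B a8@(1,5):B a9@(1,4):B
t=3: a0@(0,0):A a1@(4,3):A a2@(2,0):B a3@(0,1):B a4@(0,4):A a5@(0,5):A a6@(2,1):A a7@(2,2):B a8@(1,5):B a9@(1,4):B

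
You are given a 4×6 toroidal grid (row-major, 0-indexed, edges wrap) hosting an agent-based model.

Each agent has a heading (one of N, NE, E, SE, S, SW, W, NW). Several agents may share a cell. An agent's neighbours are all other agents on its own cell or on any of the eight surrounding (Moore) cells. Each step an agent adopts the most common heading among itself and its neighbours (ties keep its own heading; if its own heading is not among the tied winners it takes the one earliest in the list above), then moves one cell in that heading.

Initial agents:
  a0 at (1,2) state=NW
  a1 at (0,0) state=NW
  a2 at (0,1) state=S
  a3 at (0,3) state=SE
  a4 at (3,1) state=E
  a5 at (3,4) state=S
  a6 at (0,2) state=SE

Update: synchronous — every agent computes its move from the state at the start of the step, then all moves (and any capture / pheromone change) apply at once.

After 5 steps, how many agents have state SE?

7

t=1: a0@(2,3):SE a1@(3,5):NW a2@(3,0):NW a3@(1,4):SE a4@(3,2):E a5@(0,4):S a6@(1,3):SE
t=2: a0@(3,4):SE a1@(2,4):NW a2@(2,5):NW a3@(2,5):SE a4@(3,3):E a5@(1,5):SE a6@(2,4):SE
t=3: a0@(0,5):SE a1@(3,5):SE a2@(3,0):SE a3@(3,0):SE a4@(0,4):SE a5@(2,0):SE a6@(3,5):SE
t=4: a0@(1,0):SE a1@(0,0):SE a2@(0,1):SE a3@(0,1):SE a4@(1,5):SE a5@(3,1):SE a6@(0,0):SE
t=5: a0@(2,1):SE a1@(1,1):SE a2@(1,2):SE a3@(1,2):SE a4@(2,0):SE a5@(0,2):SE a6@(1,1):SE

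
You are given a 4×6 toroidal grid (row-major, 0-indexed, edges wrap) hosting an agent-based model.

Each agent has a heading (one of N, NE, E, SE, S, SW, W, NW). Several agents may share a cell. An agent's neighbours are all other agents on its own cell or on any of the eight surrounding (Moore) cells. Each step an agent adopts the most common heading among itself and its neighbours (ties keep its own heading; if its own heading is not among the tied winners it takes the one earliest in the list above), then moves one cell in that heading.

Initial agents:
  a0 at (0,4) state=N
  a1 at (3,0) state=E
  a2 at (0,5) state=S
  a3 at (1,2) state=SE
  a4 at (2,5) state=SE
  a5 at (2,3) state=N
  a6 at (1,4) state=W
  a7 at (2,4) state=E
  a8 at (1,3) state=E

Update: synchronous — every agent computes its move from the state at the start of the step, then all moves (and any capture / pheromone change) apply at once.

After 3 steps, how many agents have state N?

t=1: a0@(3,4):N a1@(3,1):E a2@(1,5):S a3@(2,3):SE a4@(2,0):E a5@(2,4):E a6@(0,4):N a7@(2,5):E a8@(1,4):E
t=2: a0@(2,4):N a1@(3,2):E a2@(1,0):E a3@(2,4):E a4@(2,1):E a5@(2,5):E a6@(3,4):N a7@(2,0):E a8@(1,5):E
t=3: a0@(2,5):E a1@(3,3):E a2@(1,1):E a3@(2,5):E a4@(2,2):E a5@(2,0):E a6@(2,4):N a7@(2,1):E a8@(1,0):E

1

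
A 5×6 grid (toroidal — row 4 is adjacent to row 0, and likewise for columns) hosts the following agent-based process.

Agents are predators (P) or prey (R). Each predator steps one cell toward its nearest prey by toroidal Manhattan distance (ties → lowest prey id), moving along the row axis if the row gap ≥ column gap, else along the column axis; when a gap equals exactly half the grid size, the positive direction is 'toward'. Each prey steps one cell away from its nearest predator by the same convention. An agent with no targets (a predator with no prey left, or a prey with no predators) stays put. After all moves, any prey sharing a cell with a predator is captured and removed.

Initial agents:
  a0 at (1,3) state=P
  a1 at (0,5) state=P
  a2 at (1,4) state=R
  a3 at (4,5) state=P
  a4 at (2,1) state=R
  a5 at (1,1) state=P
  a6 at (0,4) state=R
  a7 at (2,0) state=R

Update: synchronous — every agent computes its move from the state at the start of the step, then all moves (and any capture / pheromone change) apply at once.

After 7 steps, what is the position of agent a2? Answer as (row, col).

(1, 5)

t=1: a0@(1,4):P a1@(0,4):P a2@(1,5):R a3@(0,5):P a4@(3,1):R a5@(2,1):P a6@(0,3):R a7@(3,0):R
t=2: a0@(1,5):P a1@(0,3):P a2@(1,0):R a3@(1,5):P a4@(4,1):R a5@(3,1):P a6@(0,2):R a7@(4,0):R
t=3: a0@(1,0):P a1@(0,2):P a2@(1,1):R a3@(1,0):P a4@(0,1):R a5@(4,1):P a6@(0,1):R a7@(0,0):R
t=4: a0@(1,1):P a1@(0,1):P a2@(1,2):R a3@(1,1):P a4@(0,0):R a5@(0,1):P a6@(0,0):R a7@(4,0):R
t=5: a0@(1,2):P a1@(0,0):P a2@(1,3):R a3@(1,2):P a4@(0,5):R a5@(0,0):P a6@(0,5):R a7@(3,0):R
t=6: a0@(1,3):P a1@(0,5):P a2@(1,4):R a3@(1,3):P a4@(0,4):R a5@(0,5):P a6@(0,4):R a7@(2,0):R
t=7: a0@(1,4):P a1@(0,4):P a2@(1,5):R a3@(1,4):P a4@(0,3):R a5@(0,4):P a6@(0,3):R a7@(3,0):R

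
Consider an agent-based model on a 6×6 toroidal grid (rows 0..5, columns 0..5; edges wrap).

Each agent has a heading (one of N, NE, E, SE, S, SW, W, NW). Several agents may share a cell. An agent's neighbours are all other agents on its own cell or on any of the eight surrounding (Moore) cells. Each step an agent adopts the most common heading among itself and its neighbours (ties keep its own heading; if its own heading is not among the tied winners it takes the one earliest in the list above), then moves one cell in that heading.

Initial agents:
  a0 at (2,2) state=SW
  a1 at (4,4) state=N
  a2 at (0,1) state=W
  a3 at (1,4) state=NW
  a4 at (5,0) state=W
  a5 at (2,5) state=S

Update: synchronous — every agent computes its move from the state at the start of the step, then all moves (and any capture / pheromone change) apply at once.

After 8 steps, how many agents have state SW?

t=1: a0@(3,1):SW a1@(3,4):N a2@(0,0):W a3@(0,3):NW a4@(5,5):W a5@(3,5):S
t=2: a0@(4,0):SW a1@(2,4):N a2@(0,5):W a3@(5,2):NW a4@(5,4):W a5@(4,5):S
t=3: a0@(5,5):SW a1@(1,4):N a2@(0,4):W a3@(4,1):NW a4@(5,3):W a5@(5,5):S
t=4: a0@(0,4):SW a1@(0,4):N a2@(0,3):W a3@(3,0):NW a4@(5,2):W a5@(0,5):S
t=5: a0@(1,3):SW a1@(5,4):N a2@(0,2):W a3@(2,5):NW a4@(5,1):W a5@(1,5):S
t=6: a0@(2,2):SW a1@(4,4):N a2@(0,1):W a3@(1,4):NW a4@(5,0):W a5@(2,5):S
t=7: a0@(3,1):SW a1@(3,4):N a2@(0,0):W a3@(0,3):NW a4@(5,5):W a5@(3,5):S
t=8: a0@(4,0):SW a1@(2,4):N a2@(0,5):W a3@(5,2):NW a4@(5,4):W a5@(4,5):S

1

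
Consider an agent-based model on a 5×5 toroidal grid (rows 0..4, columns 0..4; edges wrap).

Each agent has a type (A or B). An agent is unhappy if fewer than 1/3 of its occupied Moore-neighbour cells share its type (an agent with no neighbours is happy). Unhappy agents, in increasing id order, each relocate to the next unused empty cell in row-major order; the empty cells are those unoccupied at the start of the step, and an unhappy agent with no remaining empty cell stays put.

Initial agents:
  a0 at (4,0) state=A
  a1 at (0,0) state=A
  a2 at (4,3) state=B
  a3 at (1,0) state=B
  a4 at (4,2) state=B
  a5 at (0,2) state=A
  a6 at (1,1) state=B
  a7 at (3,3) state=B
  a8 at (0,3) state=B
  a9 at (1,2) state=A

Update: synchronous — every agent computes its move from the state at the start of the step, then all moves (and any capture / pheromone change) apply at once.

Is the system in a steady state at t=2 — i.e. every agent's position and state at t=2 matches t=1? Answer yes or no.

yes

t=1: a0@(4,0):A a1@(0,0):A a2@(4,3):B a3@(1,0):B a4@(4,2):B a5@(0,1):A a6@(0,4):B a7@(3,3):B a8@(0,3):B a9@(1,2):A
t=2: (unchanged — steady state)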